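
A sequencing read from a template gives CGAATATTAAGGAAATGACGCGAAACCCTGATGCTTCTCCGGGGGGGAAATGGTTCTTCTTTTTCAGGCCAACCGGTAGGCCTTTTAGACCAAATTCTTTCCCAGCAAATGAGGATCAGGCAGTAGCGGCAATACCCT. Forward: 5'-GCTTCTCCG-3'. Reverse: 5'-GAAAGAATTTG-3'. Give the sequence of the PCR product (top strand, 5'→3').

The forward primer matches the template at positions 33–41.
The reverse primer's reverse complement is CAAATTCTTTC, which matches the template at positions 91–101.
The product is the template from position 33 through 101 (69 bp).

5'-GCTTCTCCGGGGGGGAAATGGTTCTTCTTTTTCAGGCCAACCGGTAGGCCTTTTAGACCAAATTCTTTC-3'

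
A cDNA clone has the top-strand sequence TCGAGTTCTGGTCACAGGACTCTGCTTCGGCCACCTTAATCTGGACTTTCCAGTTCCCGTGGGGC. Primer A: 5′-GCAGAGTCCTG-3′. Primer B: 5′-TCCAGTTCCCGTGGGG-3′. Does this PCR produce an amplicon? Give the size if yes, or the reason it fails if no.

No product — the primers' 3' ends point away from each other.

Primer A (GCAGAGTCCTG) has reverse complement CAGGACTCTGC, which matches the top strand at positions 15–25; primer A anneals to the top strand there with its 3' end pointing upstream toward position 15.
Primer B (TCCAGTTCCCGTGGGG) matches the top strand directly at positions 49–64; it anneals to the bottom strand with its 3' end pointing downstream toward position 64.
The 3' ends diverge (primer A extends toward position 1, primer B toward position 65), so the primers never converge on a shared product.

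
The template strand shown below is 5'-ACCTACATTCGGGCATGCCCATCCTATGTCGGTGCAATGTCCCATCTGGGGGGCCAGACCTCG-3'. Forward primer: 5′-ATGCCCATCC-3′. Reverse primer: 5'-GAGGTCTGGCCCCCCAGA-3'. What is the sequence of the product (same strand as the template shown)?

5'-ATGCCCATCCTATGTCGGTGCAATGTCCCATCTGGGGGGCCAGACCTC-3'

The forward primer matches the template at positions 15–24.
The reverse primer's reverse complement is TCTGGGGGGCCAGACCTC, which matches the template at positions 45–62.
The product is the template from position 15 through 62 (48 bp).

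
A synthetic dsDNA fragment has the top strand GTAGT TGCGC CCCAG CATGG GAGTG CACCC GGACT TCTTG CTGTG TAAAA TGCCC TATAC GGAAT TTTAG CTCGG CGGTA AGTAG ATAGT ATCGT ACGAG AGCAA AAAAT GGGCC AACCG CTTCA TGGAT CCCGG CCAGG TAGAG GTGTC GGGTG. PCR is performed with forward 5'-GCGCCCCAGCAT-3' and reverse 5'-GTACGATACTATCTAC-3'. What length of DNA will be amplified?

Forward primer GCGCCCCAGCAT is found on the top strand at positions 7–18.
Taking the reverse complement of GTACGATACTATCTAC gives GTAGATAGTATCGTAC, found at positions 82–97 on the template; the primer anneals here to the top strand with its 3' end pointing upstream.
Product length = (reverse-primer end) − (forward-primer start) + 1 = 97 − 7 + 1 = 91 bp.

91 bp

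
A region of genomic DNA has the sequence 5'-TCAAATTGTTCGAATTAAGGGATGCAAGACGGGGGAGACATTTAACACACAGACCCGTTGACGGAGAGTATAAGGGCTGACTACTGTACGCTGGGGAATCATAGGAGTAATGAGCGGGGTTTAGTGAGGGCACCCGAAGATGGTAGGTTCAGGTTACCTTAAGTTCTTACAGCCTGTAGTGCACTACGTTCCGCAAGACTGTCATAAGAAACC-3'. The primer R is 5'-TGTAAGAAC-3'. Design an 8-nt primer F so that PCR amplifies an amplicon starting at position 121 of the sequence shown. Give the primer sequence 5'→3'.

The reverse primer's reverse complement GTTCTTACA matches the template at positions 163–171; the product starts at position 121.
The forward primer is identical to the top strand over positions 121–128: TTAGTGAG.

5'-TTAGTGAG-3'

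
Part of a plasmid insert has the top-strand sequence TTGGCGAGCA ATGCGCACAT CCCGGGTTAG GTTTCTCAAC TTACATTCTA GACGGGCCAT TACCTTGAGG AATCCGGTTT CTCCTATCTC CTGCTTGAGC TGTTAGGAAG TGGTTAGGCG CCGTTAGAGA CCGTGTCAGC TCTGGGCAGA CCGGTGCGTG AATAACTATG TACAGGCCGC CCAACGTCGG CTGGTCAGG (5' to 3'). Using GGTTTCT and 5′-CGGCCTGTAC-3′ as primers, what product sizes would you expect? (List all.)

The forward primer GGTTTCT matches the top strand at positions 30–36, 76–82.
The reverse primer's reverse complement is GTACAGGCCG, matching at positions 170–179.
Each forward site pairs with the reverse site to give a product ending at position 179: sizes 150, 104 bp.

150 bp, 104 bp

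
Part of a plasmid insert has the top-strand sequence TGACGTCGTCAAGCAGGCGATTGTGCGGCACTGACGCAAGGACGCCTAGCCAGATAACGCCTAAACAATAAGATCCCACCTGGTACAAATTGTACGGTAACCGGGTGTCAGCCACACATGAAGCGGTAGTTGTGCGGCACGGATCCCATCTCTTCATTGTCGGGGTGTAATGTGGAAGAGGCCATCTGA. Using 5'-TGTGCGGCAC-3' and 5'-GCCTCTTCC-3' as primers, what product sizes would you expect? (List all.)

161 bp, 52 bp

The forward primer TGTGCGGCAC matches the top strand at positions 22–31, 131–140.
The reverse primer's reverse complement is GGAAGAGGC, matching at positions 174–182.
Each forward site pairs with the reverse site to give a product ending at position 182: sizes 161, 52 bp.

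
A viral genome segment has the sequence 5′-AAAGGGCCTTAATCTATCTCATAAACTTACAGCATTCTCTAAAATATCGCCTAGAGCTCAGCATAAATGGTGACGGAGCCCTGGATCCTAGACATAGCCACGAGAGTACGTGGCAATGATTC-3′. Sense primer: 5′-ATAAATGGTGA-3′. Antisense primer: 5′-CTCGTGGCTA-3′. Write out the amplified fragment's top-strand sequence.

5'-ATAAATGGTGACGGAGCCCTGGATCCTAGACATAGCCACGAG-3'

Scanning the template, ATAAATGGTGA occurs at positions 63–73; this primer anneals to the bottom strand there with its 3' end pointing downstream.
The reverse primer's reverse complement is TAGCCACGAG, which matches the template at positions 95–104.
The product is the template from position 63 through 104 (42 bp).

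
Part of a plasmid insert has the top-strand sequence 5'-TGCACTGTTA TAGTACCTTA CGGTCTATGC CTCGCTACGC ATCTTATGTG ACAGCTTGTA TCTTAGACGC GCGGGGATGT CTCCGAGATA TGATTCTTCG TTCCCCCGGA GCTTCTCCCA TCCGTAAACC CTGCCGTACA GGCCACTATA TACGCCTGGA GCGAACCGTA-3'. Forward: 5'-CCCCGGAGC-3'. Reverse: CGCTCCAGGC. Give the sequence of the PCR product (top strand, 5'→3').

Forward primer CCCCGGAGC is found on the top strand at positions 104–112.
Taking the reverse complement of CGCTCCAGGC gives GCCTGGAGCG, found at positions 154–163 on the template; the primer anneals here to the top strand with its 3' end pointing upstream.
The product is the template from position 104 through 163 (60 bp).

5'-CCCCGGAGCTTCTCCCATCCGTAAACCCTGCCGTACAGGCCACTATATACGCCTGGAGCG-3'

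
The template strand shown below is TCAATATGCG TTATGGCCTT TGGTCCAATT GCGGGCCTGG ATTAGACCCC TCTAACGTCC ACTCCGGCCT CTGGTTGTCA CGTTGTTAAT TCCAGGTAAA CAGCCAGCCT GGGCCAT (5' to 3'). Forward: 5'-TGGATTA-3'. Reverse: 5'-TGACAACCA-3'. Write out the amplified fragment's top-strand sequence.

5'-TGGATTAGACCCCTCTAACGTCCACTCCGGCCTCTGGTTGTCA-3'

The forward primer matches the template at positions 38–44.
The reverse primer's reverse complement is TGGTTGTCA, which matches the template at positions 72–80.
The product is the template from position 38 through 80 (43 bp).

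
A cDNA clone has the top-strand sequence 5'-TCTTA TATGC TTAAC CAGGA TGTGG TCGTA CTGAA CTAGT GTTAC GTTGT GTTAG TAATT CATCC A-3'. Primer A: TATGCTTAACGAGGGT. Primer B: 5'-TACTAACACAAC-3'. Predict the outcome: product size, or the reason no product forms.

Primer A (TATGCTTAACGAGGGT) does not match the top strand, and its reverse complement ACCCTCGTTAAGCATA does not match either.
With no annealing site for primer A, no amplification occurs.

No product — primer A has no binding site in the template.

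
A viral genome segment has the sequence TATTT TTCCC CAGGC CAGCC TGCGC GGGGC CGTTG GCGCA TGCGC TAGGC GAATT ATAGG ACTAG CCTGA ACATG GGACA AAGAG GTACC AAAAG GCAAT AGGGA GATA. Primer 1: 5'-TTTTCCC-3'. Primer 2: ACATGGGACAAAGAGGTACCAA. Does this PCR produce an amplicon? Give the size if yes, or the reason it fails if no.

Primer 1 (TTTTCCC) matches the top strand at positions 4–10 (3' end points downstream).
Primer 2 (ACATGGGACAAAGAGGTACCAA) also matches the top strand directly, at positions 71–92 — its reverse complement TTGGTACCTCTTTGTCCCATGT is not present.
Both primers anneal to the bottom strand with 3' ends pointing the same way, so neither can prime synthesis back toward the other.

No product — both primers anneal to the same strand and extend in the same direction.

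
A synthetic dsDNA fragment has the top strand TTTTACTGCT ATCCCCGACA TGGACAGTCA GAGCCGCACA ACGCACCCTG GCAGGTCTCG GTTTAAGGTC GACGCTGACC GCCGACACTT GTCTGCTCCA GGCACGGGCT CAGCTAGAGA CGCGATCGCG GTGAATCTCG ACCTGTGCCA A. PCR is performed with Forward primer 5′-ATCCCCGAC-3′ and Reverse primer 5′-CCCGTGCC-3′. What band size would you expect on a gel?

The forward primer matches the template at positions 11–19.
The reverse primer's reverse complement is GGCACGGG, which matches the template at positions 101–108.
The product runs from position 11 to position 108, so its length is 108 − 11 + 1 = 98 bp.

98 bp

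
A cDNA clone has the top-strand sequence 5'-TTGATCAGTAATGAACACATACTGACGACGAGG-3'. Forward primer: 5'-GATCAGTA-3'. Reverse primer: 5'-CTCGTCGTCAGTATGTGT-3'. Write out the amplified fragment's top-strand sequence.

Forward primer GATCAGTA is found on the top strand at positions 3–10.
Taking the reverse complement of CTCGTCGTCAGTATGTGT gives ACACATACTGACGACGAG, found at positions 15–32 on the template; the primer anneals here to the top strand with its 3' end pointing upstream.
The product is the template from position 3 through 32 (30 bp).

5'-GATCAGTAATGAACACATACTGACGACGAG-3'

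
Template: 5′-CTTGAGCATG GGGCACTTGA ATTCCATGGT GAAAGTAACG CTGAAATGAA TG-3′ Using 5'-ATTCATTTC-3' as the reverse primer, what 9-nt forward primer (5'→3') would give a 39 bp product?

The reverse primer's reverse complement GAAATGAAT matches the template at positions 43–51, so the product ends at position 51.
A 39 bp product then starts at position 51 − 39 + 1 = 13.
The forward primer is identical to the top strand there: GCACTTGAA.

5'-GCACTTGAA-3'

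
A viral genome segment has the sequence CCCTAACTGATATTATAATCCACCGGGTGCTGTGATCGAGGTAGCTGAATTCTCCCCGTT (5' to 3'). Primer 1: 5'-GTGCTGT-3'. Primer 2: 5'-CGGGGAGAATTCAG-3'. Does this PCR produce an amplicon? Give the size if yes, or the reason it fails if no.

Primer 1 (GTGCTGT) matches the top strand at positions 27–33; it acts as a forward primer.
Primer 2's reverse complement is CTGAATTCTCCCCG, matching the top strand at positions 45–58; it acts as a reverse primer.
The 3' ends face each other across positions 27–58, giving a 32 bp product.

Yes — a 32 bp product.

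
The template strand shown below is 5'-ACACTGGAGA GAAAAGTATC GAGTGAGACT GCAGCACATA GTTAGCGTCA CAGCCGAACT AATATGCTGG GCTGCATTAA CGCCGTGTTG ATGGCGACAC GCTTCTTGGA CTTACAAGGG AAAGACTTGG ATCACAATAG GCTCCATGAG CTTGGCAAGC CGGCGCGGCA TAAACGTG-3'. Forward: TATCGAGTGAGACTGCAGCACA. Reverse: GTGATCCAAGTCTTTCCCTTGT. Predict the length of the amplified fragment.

The forward primer matches the template at positions 17–38.
Taking the reverse complement of GTGATCCAAGTCTTTCCCTTGT gives ACAAGGGAAAGACTTGGATCAC, found at positions 114–135 on the template; the primer anneals here to the top strand with its 3' end pointing upstream.
Product length = (reverse-primer end) − (forward-primer start) + 1 = 135 − 17 + 1 = 119 bp.

119 bp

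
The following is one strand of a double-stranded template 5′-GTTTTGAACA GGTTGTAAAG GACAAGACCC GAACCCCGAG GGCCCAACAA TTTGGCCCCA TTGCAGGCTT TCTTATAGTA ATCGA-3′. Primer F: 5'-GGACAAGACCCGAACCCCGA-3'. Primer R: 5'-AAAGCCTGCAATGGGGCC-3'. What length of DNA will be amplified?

52 bp

Scanning the template, GGACAAGACCCGAACCCCGA occurs at positions 20–39; this primer anneals to the bottom strand there with its 3' end pointing downstream.
Taking the reverse complement of AAAGCCTGCAATGGGGCC gives GGCCCCATTGCAGGCTTT, found at positions 54–71 on the template; the primer anneals here to the top strand with its 3' end pointing upstream.
The product runs from position 20 to position 71, so its length is 71 − 20 + 1 = 52 bp.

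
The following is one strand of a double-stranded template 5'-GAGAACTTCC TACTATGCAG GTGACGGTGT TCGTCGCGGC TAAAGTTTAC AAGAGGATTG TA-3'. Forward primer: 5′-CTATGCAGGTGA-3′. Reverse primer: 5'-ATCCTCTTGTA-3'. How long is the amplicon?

Scanning the template, CTATGCAGGTGA occurs at positions 13–24; this primer anneals to the bottom strand there with its 3' end pointing downstream.
Reverse complement of the reverse primer: TACAAGAGGAT. This occurs on the top strand at positions 48–58.
The product runs from position 13 to position 58, so its length is 58 − 13 + 1 = 46 bp.

46 bp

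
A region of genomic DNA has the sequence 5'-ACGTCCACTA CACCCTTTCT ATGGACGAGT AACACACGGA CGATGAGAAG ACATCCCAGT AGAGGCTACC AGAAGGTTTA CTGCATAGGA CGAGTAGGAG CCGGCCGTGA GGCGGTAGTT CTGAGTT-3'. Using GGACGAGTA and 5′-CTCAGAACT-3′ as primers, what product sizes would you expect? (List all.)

The forward primer GGACGAGTA matches the top strand at positions 23–31, 88–96.
The reverse primer's reverse complement is AGTTCTGAG, matching at positions 117–125.
Each forward site pairs with the reverse site to give a product ending at position 125: sizes 103, 38 bp.

103 bp, 38 bp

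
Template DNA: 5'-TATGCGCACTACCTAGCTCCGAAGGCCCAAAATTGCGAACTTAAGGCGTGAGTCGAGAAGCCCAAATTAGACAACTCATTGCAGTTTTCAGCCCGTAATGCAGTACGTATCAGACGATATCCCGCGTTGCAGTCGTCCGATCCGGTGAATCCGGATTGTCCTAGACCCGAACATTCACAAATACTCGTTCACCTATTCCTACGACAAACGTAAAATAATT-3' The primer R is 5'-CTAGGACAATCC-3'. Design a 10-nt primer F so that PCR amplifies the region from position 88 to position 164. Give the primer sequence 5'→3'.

The reverse primer's reverse complement GGATTGTCCTAG matches the template at positions 153–164; the product starts at position 88.
The forward primer is identical to the top strand over positions 88–97: TCAGCCCGTA.

5'-TCAGCCCGTA-3'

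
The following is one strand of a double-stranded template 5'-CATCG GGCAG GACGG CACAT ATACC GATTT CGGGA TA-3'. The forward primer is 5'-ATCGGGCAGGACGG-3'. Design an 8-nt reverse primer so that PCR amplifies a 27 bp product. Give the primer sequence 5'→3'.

The forward primer binds at positions 2–15, so a 27 bp product ends at position 2 + 27 − 1 = 28.
The reverse primer anneals to the top strand over positions 21–28, i.e. to ATACCGAT.
Its sequence written 5'→3' is the reverse complement: ATCGGTAT.

5'-ATCGGTAT-3'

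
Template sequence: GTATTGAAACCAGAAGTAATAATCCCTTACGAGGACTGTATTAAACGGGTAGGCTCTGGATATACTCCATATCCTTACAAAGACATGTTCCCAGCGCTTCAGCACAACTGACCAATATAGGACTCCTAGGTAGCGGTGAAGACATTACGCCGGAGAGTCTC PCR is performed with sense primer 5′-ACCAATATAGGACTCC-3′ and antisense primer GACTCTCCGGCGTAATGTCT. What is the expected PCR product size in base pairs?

49 bp

Scanning the template, ACCAATATAGGACTCC occurs at positions 111–126; this primer anneals to the bottom strand there with its 3' end pointing downstream.
Reverse complement of the reverse primer: AGACATTACGCCGGAGAGTC. This occurs on the top strand at positions 140–159.
Product length = (reverse-primer end) − (forward-primer start) + 1 = 159 − 111 + 1 = 49 bp.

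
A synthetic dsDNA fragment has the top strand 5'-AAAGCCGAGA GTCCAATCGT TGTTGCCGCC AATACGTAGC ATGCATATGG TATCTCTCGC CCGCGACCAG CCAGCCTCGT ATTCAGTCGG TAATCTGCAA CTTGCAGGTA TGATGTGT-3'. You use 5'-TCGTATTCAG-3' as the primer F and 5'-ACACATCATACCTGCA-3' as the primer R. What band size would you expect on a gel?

Scanning the template, TCGTATTCAG occurs at positions 77–86; this primer anneals to the bottom strand there with its 3' end pointing downstream.
Reverse complement of the reverse primer: TGCAGGTATGATGTGT. This occurs on the top strand at positions 103–118.
Amplicon spans positions 77–118: 42 bp.

42 bp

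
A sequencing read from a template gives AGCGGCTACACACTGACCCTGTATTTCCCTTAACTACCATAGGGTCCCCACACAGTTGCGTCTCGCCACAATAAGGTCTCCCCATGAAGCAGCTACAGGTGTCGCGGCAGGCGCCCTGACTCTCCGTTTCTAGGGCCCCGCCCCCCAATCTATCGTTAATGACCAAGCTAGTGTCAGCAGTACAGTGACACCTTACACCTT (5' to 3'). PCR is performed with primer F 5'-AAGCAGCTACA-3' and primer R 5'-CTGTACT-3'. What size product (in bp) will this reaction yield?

99 bp

The forward primer matches the template at positions 87–97.
The reverse primer's reverse complement is AGTACAG, which matches the template at positions 179–185.
The product runs from position 87 to position 185, so its length is 185 − 87 + 1 = 99 bp.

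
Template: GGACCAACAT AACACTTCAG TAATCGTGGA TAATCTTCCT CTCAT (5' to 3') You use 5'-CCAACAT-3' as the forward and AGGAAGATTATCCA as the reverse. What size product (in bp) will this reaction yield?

The forward primer matches the template at positions 4–10.
The reverse primer's reverse complement is TGGATAATCTTCCT, which matches the template at positions 27–40.
Product length = (reverse-primer end) − (forward-primer start) + 1 = 40 − 4 + 1 = 37 bp.

37 bp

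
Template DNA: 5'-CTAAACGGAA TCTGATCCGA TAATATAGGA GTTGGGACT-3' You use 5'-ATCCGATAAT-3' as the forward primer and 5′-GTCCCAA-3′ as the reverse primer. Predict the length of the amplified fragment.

24 bp

Scanning the template, ATCCGATAAT occurs at positions 15–24; this primer anneals to the bottom strand there with its 3' end pointing downstream.
The reverse primer's reverse complement is TTGGGAC, which matches the template at positions 32–38.
Product length = (reverse-primer end) − (forward-primer start) + 1 = 38 − 15 + 1 = 24 bp.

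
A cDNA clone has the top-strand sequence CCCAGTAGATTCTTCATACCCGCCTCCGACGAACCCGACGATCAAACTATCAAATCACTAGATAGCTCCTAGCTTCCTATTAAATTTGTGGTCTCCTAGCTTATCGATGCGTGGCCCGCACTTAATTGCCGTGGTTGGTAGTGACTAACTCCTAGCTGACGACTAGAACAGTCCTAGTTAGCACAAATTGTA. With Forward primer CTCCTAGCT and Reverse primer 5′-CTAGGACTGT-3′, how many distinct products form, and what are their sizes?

The forward primer CTCCTAGCT matches the top strand at positions 66–74, 93–101, 149–157.
The reverse primer's reverse complement is ACAGTCCTAG, matching at positions 168–177.
Each forward site pairs with the reverse site to give a product ending at position 177: sizes 112, 85, 29 bp.

Three products: 112 bp, 85 bp, 29 bp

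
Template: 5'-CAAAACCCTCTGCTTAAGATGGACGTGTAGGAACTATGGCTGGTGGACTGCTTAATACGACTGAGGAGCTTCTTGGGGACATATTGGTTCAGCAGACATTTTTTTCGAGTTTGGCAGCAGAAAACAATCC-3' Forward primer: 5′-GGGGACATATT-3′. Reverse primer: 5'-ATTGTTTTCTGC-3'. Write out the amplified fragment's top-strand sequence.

Forward primer GGGGACATATT is found on the top strand at positions 75–85.
Reverse complement of the reverse primer: GCAGAAAACAAT. This occurs on the top strand at positions 117–128.
The product is the template from position 75 through 128 (54 bp).

5'-GGGGACATATTGGTTCAGCAGACATTTTTTTCGAGTTTGGCAGCAGAAAACAAT-3'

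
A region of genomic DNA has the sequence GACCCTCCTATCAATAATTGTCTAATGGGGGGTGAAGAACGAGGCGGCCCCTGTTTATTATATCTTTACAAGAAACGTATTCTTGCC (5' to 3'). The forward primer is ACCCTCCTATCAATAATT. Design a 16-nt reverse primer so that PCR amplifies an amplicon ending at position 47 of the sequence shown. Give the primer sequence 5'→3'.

5'-CCGCCTCGTTCTTCAC-3'

The forward primer binds at positions 2–19; the product's 3' end on the top strand is position 47.
The reverse primer anneals to the top strand over positions 32–47, i.e. to GTGAAGAACGAGGCGG.
Its sequence written 5'→3' is the reverse complement: CCGCCTCGTTCTTCAC.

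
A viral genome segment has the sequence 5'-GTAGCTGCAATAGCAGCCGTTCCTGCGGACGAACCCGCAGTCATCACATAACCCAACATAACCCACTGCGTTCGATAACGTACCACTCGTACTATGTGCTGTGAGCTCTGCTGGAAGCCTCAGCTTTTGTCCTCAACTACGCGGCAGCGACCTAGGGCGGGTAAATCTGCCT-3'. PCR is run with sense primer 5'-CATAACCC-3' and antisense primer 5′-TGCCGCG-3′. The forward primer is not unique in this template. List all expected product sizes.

The forward primer CATAACCC matches the top strand at positions 47–54, 57–64.
The reverse primer's reverse complement is CGCGGCA, matching at positions 140–146.
Each forward site pairs with the reverse site to give a product ending at position 146: sizes 100, 90 bp.

100 bp, 90 bp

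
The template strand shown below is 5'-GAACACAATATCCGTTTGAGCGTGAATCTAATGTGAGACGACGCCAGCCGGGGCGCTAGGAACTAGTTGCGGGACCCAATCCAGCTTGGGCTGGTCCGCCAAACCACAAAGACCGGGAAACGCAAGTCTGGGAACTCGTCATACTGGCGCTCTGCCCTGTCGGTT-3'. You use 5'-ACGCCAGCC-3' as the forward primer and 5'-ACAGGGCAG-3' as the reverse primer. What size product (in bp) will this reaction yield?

120 bp

The forward primer matches the template at positions 41–49.
Reverse complement of the reverse primer: CTGCCCTGT. This occurs on the top strand at positions 152–160.
The product runs from position 41 to position 160, so its length is 160 − 41 + 1 = 120 bp.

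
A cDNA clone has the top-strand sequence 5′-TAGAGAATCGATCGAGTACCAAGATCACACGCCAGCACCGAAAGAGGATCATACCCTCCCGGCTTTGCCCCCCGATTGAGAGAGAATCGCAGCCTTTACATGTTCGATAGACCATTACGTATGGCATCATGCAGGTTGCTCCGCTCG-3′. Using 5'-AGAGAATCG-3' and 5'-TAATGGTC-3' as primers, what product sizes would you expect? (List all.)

116 bp, 37 bp

The forward primer AGAGAATCG matches the top strand at positions 2–10, 81–89.
The reverse primer's reverse complement is GACCATTA, matching at positions 110–117.
Each forward site pairs with the reverse site to give a product ending at position 117: sizes 116, 37 bp.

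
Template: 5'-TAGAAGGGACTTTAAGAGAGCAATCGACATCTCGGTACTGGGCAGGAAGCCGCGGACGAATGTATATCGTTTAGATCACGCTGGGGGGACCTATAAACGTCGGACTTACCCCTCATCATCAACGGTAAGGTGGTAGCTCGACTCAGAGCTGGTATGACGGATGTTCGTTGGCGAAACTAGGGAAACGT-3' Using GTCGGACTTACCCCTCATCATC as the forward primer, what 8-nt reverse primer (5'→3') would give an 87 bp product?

The forward primer binds at positions 99–120, so an 87 bp product ends at position 99 + 87 − 1 = 185.
The reverse primer anneals to the top strand over positions 178–185, i.e. to TAGGGAAA.
Its sequence written 5'→3' is the reverse complement: TTTCCCTA.

5'-TTTCCCTA-3'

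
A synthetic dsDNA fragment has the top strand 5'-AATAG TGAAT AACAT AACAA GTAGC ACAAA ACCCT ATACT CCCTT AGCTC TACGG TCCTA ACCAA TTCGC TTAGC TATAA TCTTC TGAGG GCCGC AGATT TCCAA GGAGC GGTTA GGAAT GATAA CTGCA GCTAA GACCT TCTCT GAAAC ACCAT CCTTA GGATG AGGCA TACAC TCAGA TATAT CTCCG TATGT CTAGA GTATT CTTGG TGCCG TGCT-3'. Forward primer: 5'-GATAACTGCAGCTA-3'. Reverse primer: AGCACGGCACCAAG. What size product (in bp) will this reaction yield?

99 bp

Scanning the template, GATAACTGCAGCTA occurs at positions 121–134; this primer anneals to the bottom strand there with its 3' end pointing downstream.
The reverse primer's reverse complement is CTTGGTGCCGTGCT, which matches the template at positions 206–219.
Product length = (reverse-primer end) − (forward-primer start) + 1 = 219 − 121 + 1 = 99 bp.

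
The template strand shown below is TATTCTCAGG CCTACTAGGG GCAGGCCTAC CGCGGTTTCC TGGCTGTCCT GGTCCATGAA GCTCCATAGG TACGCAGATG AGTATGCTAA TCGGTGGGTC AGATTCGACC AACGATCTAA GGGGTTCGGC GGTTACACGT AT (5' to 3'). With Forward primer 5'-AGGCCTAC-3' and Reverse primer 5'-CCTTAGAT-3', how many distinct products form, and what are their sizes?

The forward primer AGGCCTAC matches the top strand at positions 8–15, 23–30.
The reverse primer's reverse complement is ATCTAAGG, matching at positions 115–122.
Each forward site pairs with the reverse site to give a product ending at position 122: sizes 115, 100 bp.

Two products: 115 bp, 100 bp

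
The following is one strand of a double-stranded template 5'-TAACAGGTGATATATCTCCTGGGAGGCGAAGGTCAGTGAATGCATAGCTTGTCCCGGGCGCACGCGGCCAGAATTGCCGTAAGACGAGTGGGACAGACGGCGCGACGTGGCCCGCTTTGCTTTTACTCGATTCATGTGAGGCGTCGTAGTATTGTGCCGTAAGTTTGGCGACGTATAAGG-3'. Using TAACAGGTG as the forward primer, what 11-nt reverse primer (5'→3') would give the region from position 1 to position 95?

The product's 3' end on the top strand is position 95.
The reverse primer anneals to the top strand over positions 85–95, i.e. to CGAGTGGGACA.
Its sequence written 5'→3' is the reverse complement: TGTCCCACTCG.

5'-TGTCCCACTCG-3'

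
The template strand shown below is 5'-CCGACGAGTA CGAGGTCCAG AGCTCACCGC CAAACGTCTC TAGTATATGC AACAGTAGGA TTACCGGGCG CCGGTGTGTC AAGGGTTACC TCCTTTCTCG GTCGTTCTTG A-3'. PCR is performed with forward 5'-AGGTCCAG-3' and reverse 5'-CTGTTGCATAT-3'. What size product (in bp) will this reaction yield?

Scanning the template, AGGTCCAG occurs at positions 13–20; this primer anneals to the bottom strand there with its 3' end pointing downstream.
Taking the reverse complement of CTGTTGCATAT gives ATATGCAACAG, found at positions 45–55 on the template; the primer anneals here to the top strand with its 3' end pointing upstream.
The product runs from position 13 to position 55, so its length is 55 − 13 + 1 = 43 bp.

43 bp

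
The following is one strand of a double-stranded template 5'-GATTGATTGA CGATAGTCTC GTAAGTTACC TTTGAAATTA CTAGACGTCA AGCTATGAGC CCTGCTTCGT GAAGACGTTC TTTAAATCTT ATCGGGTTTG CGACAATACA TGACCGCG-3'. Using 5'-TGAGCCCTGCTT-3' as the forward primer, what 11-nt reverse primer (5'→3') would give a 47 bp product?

The forward primer binds at positions 56–67, so a 47 bp product ends at position 56 + 47 − 1 = 102.
The reverse primer anneals to the top strand over positions 92–102, i.e. to TCGGGTTTGCG.
Its sequence written 5'→3' is the reverse complement: CGCAAACCCGA.

5'-CGCAAACCCGA-3'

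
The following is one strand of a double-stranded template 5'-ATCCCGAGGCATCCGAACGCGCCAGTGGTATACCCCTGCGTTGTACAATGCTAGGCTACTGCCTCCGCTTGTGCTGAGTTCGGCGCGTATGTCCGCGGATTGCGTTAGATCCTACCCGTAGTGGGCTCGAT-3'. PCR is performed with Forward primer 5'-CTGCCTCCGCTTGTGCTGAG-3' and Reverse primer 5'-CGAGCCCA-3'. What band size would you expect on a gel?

Scanning the template, CTGCCTCCGCTTGTGCTGAG occurs at positions 59–78; this primer anneals to the bottom strand there with its 3' end pointing downstream.
Reverse complement of the reverse primer: TGGGCTCG. This occurs on the top strand at positions 122–129.
Amplicon spans positions 59–129: 71 bp.

71 bp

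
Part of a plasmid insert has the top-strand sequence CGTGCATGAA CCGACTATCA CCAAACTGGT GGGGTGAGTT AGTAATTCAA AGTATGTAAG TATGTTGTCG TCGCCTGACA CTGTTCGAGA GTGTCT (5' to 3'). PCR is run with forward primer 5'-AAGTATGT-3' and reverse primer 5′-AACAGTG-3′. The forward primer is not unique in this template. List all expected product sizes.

The forward primer AAGTATGT matches the top strand at positions 50–57, 58–65.
The reverse primer's reverse complement is CACTGTT, matching at positions 79–85.
Each forward site pairs with the reverse site to give a product ending at position 85: sizes 36, 28 bp.

36 bp, 28 bp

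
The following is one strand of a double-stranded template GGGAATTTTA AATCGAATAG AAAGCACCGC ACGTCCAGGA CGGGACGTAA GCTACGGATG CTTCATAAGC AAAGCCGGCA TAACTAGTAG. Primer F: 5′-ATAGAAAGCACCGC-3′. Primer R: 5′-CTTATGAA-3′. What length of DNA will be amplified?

The forward primer matches the template at positions 17–30.
Reverse complement of the reverse primer: TTCATAAG. This occurs on the top strand at positions 62–69.
Amplicon spans positions 17–69: 53 bp.

53 bp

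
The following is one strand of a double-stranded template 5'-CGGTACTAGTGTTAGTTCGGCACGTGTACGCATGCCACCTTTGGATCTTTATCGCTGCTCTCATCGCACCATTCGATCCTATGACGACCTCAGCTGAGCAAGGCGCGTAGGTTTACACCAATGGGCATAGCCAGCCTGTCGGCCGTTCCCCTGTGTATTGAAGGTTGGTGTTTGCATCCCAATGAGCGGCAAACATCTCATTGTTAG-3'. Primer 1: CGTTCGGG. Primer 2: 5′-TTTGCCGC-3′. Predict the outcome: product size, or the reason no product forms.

No product — primer 1 has no binding site in the template.

Primer 1 (CGTTCGGG) does not match the top strand, and its reverse complement CCCGAACG does not match either.
With no annealing site for primer 1, no amplification occurs.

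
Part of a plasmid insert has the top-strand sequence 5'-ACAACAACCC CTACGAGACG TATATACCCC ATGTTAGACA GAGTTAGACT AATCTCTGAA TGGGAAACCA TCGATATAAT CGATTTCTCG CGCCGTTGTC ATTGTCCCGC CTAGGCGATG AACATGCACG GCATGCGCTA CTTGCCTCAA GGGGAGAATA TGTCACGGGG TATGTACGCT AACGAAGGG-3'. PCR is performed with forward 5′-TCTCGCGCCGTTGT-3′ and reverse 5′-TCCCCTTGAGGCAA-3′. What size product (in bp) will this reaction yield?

70 bp

The forward primer matches the template at positions 86–99.
Taking the reverse complement of TCCCCTTGAGGCAA gives TTGCCTCAAGGGGA, found at positions 142–155 on the template; the primer anneals here to the top strand with its 3' end pointing upstream.
Product length = (reverse-primer end) − (forward-primer start) + 1 = 155 − 86 + 1 = 70 bp.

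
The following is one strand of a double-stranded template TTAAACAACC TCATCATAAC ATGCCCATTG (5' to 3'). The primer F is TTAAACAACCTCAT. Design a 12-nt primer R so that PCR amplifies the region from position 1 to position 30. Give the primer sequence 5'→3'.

5'-CAATGGGCATGT-3'

The product's 3' end on the top strand is position 30.
The reverse primer anneals to the top strand over positions 19–30, i.e. to ACATGCCCATTG.
Its sequence written 5'→3' is the reverse complement: CAATGGGCATGT.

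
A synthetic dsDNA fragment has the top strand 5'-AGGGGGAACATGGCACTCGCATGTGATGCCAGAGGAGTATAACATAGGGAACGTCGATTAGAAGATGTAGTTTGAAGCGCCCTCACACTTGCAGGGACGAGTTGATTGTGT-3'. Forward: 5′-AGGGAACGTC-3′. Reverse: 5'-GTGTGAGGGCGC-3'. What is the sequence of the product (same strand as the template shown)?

5'-AGGGAACGTCGATTAGAAGATGTAGTTTGAAGCGCCCTCACAC-3'

Forward primer AGGGAACGTC is found on the top strand at positions 46–55.
Taking the reverse complement of GTGTGAGGGCGC gives GCGCCCTCACAC, found at positions 77–88 on the template; the primer anneals here to the top strand with its 3' end pointing upstream.
The product is the template from position 46 through 88 (43 bp).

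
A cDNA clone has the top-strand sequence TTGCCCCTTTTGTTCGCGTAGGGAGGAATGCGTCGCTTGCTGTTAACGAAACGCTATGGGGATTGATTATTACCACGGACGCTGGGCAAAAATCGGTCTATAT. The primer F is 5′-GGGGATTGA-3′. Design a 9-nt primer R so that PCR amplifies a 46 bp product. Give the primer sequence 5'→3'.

The forward primer binds at positions 58–66, so a 46 bp product ends at position 58 + 46 − 1 = 103.
The reverse primer anneals to the top strand over positions 95–103, i.e. to GGTCTATAT.
Its sequence written 5'→3' is the reverse complement: ATATAGACC.

5'-ATATAGACC-3'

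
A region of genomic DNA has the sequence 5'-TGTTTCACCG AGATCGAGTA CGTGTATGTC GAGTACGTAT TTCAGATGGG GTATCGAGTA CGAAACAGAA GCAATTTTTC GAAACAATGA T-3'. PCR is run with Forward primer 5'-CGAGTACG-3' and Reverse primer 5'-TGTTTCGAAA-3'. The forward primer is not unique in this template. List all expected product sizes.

The forward primer CGAGTACG matches the top strand at positions 15–22, 30–37, 55–62.
The reverse primer's reverse complement is TTTCGAAACA, matching at positions 77–86.
Each forward site pairs with the reverse site to give a product ending at position 86: sizes 72, 57, 32 bp.

72 bp, 57 bp, 32 bp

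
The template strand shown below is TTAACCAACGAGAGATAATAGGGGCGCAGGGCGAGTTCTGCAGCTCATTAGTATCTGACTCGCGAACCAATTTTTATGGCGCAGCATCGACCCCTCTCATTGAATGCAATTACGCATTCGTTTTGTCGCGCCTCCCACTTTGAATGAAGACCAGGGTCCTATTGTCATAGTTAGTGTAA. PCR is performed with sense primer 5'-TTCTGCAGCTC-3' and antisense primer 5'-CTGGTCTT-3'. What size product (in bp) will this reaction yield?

119 bp

Forward primer TTCTGCAGCTC is found on the top strand at positions 36–46.
Taking the reverse complement of CTGGTCTT gives AAGACCAG, found at positions 147–154 on the template; the primer anneals here to the top strand with its 3' end pointing upstream.
Product length = (reverse-primer end) − (forward-primer start) + 1 = 154 − 36 + 1 = 119 bp.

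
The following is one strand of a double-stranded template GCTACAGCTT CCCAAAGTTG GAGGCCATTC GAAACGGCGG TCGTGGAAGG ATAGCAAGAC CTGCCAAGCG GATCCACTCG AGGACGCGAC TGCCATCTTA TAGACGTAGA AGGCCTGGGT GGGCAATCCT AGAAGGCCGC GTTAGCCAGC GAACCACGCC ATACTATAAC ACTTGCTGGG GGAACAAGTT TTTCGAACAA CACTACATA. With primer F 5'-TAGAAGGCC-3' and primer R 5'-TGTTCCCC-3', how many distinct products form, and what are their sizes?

Two products: 80 bp, 57 bp

The forward primer TAGAAGGCC matches the top strand at positions 107–115, 130–138.
The reverse primer's reverse complement is GGGGAACA, matching at positions 179–186.
Each forward site pairs with the reverse site to give a product ending at position 186: sizes 80, 57 bp.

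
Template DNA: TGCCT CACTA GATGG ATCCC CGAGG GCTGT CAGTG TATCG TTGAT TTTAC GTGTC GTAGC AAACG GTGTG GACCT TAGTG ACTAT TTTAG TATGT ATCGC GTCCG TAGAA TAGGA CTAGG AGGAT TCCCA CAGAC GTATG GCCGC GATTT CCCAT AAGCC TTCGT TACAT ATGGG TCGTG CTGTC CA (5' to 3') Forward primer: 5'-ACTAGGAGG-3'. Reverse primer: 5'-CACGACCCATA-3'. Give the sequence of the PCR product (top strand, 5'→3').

5'-ACTAGGAGGATTCCCACAGACGTATGGCCGCGATTTCCCATAAGCCTTCGTTACATATGGGTCGTG-3'

Forward primer ACTAGGAGG is found on the top strand at positions 115–123.
Taking the reverse complement of CACGACCCATA gives TATGGGTCGTG, found at positions 170–180 on the template; the primer anneals here to the top strand with its 3' end pointing upstream.
The product is the template from position 115 through 180 (66 bp).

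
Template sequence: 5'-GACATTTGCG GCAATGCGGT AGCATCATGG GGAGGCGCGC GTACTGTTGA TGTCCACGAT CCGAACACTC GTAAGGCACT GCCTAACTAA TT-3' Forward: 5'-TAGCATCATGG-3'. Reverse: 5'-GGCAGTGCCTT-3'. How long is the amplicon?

The forward primer matches the template at positions 20–30.
Reverse complement of the reverse primer: AAGGCACTGCC. This occurs on the top strand at positions 73–83.
Product length = (reverse-primer end) − (forward-primer start) + 1 = 83 − 20 + 1 = 64 bp.

64 bp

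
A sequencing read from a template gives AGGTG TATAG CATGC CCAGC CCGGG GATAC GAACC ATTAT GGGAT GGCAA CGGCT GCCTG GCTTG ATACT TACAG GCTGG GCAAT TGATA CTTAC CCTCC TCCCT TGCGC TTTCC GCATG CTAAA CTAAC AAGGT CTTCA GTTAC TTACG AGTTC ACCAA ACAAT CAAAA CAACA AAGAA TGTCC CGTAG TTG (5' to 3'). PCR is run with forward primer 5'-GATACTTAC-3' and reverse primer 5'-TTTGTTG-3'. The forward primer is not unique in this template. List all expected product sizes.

The forward primer GATACTTAC matches the top strand at positions 65–73, 87–95.
The reverse primer's reverse complement is CAACAAA, matching at positions 171–177.
Each forward site pairs with the reverse site to give a product ending at position 177: sizes 113, 91 bp.

113 bp, 91 bp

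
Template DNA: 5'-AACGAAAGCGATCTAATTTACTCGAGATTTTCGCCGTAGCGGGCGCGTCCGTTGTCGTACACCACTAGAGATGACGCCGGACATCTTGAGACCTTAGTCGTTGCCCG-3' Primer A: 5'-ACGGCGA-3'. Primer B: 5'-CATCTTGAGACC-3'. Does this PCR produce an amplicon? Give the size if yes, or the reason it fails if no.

No product — the primers' 3' ends point away from each other.

Primer A (ACGGCGA) has reverse complement TCGCCGT, which matches the top strand at positions 31–37; primer A anneals to the top strand there with its 3' end pointing upstream toward position 31.
Primer B (CATCTTGAGACC) matches the top strand directly at positions 82–93; it anneals to the bottom strand with its 3' end pointing downstream toward position 93.
The 3' ends diverge (primer A extends toward position 1, primer B toward position 107), so the primers never converge on a shared product.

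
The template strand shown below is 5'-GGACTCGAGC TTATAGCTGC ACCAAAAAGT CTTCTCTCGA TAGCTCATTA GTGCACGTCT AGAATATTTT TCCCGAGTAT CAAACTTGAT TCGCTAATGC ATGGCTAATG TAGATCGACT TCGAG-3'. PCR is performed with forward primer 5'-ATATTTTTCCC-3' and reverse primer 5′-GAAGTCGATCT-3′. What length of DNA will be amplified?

The forward primer matches the template at positions 64–74.
Taking the reverse complement of GAAGTCGATCT gives AGATCGACTTC, found at positions 112–122 on the template; the primer anneals here to the top strand with its 3' end pointing upstream.
The product runs from position 64 to position 122, so its length is 122 − 64 + 1 = 59 bp.

59 bp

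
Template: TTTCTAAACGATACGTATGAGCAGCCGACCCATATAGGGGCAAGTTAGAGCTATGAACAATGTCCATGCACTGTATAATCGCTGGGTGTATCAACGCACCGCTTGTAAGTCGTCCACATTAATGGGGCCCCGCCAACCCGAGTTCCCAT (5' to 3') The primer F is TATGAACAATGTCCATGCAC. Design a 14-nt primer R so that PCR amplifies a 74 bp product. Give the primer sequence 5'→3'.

5'-CCATTAATGTGGAC-3'

The forward primer binds at positions 52–71, so a 74 bp product ends at position 52 + 74 − 1 = 125.
The reverse primer anneals to the top strand over positions 112–125, i.e. to GTCCACATTAATGG.
Its sequence written 5'→3' is the reverse complement: CCATTAATGTGGAC.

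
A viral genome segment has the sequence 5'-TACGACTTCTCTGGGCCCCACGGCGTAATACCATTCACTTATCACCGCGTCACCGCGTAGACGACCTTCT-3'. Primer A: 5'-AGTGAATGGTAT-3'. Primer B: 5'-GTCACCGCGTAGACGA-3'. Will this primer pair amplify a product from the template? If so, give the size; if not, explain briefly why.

Primer A (AGTGAATGGTAT) has reverse complement ATACCATTCACT, which matches the top strand at positions 28–39; primer A anneals to the top strand there with its 3' end pointing upstream toward position 28.
Primer B (GTCACCGCGTAGACGA) matches the top strand directly at positions 49–64; it anneals to the bottom strand with its 3' end pointing downstream toward position 64.
The 3' ends diverge (primer A extends toward position 1, primer B toward position 70), so the primers never converge on a shared product.

No product — the primers' 3' ends point away from each other.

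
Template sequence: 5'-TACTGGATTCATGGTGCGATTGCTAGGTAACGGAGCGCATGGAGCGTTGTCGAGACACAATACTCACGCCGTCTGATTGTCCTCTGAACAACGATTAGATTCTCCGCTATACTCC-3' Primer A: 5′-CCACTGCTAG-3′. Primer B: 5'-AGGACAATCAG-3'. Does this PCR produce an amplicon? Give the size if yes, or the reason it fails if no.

No product — primer A has no binding site in the template.

Primer A (CCACTGCTAG) does not match the top strand, and its reverse complement CTAGCAGTGG does not match either.
With no annealing site for primer A, no amplification occurs.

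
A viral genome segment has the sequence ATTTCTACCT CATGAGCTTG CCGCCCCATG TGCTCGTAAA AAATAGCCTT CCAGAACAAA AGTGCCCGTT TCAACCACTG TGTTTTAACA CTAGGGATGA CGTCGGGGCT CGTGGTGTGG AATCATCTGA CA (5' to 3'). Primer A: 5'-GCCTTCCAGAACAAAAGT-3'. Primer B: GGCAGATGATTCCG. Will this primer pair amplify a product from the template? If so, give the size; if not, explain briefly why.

No product — primer B has no binding site in the template.

Primer B (GGCAGATGATTCCG) does not match the top strand, and its reverse complement CGGAATCATCTGCC does not match either.
With no annealing site for primer B, no amplification occurs.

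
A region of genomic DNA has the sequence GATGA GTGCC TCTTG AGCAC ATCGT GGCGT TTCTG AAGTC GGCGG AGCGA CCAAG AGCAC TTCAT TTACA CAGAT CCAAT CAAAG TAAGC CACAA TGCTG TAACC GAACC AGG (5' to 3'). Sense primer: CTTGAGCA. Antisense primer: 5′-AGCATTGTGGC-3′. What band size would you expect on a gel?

The forward primer matches the template at positions 12–19.
Reverse complement of the reverse primer: GCCACAATGCT. This occurs on the top strand at positions 89–99.
Product length = (reverse-primer end) − (forward-primer start) + 1 = 99 − 12 + 1 = 88 bp.

88 bp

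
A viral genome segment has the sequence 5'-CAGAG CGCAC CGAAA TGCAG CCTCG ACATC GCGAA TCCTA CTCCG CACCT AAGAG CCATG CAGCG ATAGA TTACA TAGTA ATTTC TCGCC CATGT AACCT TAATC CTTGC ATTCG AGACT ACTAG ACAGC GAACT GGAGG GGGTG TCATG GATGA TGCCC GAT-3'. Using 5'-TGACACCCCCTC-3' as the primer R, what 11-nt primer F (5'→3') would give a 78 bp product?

The reverse primer's reverse complement GAGGGGGTGTCA matches the template at positions 137–148, so the product ends at position 148.
A 78 bp product then starts at position 148 − 78 + 1 = 71.
The forward primer is identical to the top strand there: TTACATAGTAA.

5'-TTACATAGTAA-3'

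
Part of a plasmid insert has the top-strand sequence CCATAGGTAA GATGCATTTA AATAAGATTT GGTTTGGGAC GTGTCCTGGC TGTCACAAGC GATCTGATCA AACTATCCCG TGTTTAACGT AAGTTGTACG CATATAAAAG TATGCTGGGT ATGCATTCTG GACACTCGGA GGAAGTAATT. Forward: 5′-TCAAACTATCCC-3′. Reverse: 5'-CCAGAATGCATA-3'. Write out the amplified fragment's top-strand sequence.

5'-TCAAACTATCCCGTGTTTAACGTAAGTTGTACGCATATAAAAGTATGCTGGGTATGCATTCTGG-3'

Scanning the template, TCAAACTATCCC occurs at positions 68–79; this primer anneals to the bottom strand there with its 3' end pointing downstream.
Taking the reverse complement of CCAGAATGCATA gives TATGCATTCTGG, found at positions 120–131 on the template; the primer anneals here to the top strand with its 3' end pointing upstream.
The product is the template from position 68 through 131 (64 bp).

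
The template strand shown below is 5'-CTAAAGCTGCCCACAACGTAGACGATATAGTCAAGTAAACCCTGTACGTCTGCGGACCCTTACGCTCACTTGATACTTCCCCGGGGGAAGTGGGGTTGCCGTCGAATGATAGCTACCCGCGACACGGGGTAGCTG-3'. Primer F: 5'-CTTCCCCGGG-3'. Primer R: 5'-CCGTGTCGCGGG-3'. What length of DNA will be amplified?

52 bp

Scanning the template, CTTCCCCGGG occurs at positions 76–85; this primer anneals to the bottom strand there with its 3' end pointing downstream.
The reverse primer's reverse complement is CCCGCGACACGG, which matches the template at positions 116–127.
Product length = (reverse-primer end) − (forward-primer start) + 1 = 127 − 76 + 1 = 52 bp.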